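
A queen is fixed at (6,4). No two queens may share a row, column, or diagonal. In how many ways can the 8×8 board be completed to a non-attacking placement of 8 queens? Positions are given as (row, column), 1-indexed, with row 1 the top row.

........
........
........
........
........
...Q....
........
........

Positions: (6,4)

Branch on row 1: col 1 → 2; col 2 → 2; col 3 → 3; col 5 → 1; col 6 → 2; col 7 → 2; col 8 → 0.
Sum: 2 + 2 + 3 + 1 + 2 + 2 + 0 = 12.

12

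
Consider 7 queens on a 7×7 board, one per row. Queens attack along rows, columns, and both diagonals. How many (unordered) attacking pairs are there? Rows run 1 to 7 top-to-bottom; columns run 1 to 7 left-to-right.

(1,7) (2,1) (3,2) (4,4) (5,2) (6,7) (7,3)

4

Same column: (1,7)–(6,7) (column 7); (3,2)–(5,2) (column 2).
Same diagonal: (1,7)–(4,4) (|1−4| = |7−4| = 3); (2,1)–(3,2) (|2−3| = |1−2| = 1).
Total attacking pairs: 4.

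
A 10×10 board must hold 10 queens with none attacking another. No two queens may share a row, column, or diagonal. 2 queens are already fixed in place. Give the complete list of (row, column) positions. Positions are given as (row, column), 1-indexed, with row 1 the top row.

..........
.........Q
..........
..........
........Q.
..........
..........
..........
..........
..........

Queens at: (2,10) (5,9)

Row 1: attacked by (2,10)→{9,10}; (5,9)→{5,9}. Safe: 1, 2, 3, 4, 6, 7, 8. Place at column 7.
Row 3: attacked by (1,7)→{5,7,9}; (2,10)→{9,10}; (5,9)→{7,9}. Safe: 1, 2, 3, 4, 6, 8. Place at column 3.
Row 4: attacked by (1,7)→{4,7,10}; (2,10)→{8,10}; (3,3)→{2,3,4}; (5,9)→{8,9,10}. Safe: 1, 5, 6. Place at column 5.
Row 6: attacked by (1,7)→{2,7}; (2,10)→{6,10}; (3,3)→{3,6}; (4,5)→{3,5,7}; (5,9)→{8,9,10}. Safe: 1, 4. Place at column 1.
Row 7: attacked by (1,7)→{1,7}; (2,10)→{5,10}; (3,3)→{3,7}; (4,5)→{2,5,8}; (5,9)→{7,9}; (6,1)→{1,2}. Safe: 4, 6. Place at column 4.
Row 8: attacked by (1,7)→{7}; (2,10)→{4,10}; (3,3)→{3,8}; (4,5)→{1,5,9}; (5,9)→{6,9}; (6,1)→{1,3}; (7,4)→{3,4,5}. Safe: 2. Place at column 2.
Row 9: attacked by (1,7)→{7}; (2,10)→{3,10}; (3,3)→{3,9}; (4,5)→{5,10}; (5,9)→{5,9}; (6,1)→{1,4}; (7,4)→{2,4,6}; (8,2)→{1,2,3}. Safe: 8. Place at column 8.
Row 10: attacked by (1,7)→{7}; (2,10)→{2,10}; (3,3)→{3,10}; (4,5)→{5}; (5,9)→{4,9}; (6,1)→{1,5}; (7,4)→{1,4,7}; (8,2)→{2,4}; (9,8)→{7,8,9}. Safe: 6. Place at column 6.
Columns [7, 10, 3, 5, 9, 1, 4, 2, 8, 6], r−c [-6, -8, 0, -1, -4, 5, 3, 6, 1, 4], r+c [8, 12, 6, 9, 14, 7, 11, 10, 17, 16] are all distinct, so no two queens attack.

(1,7) (2,10) (3,3) (4,5) (5,9) (6,1) (7,4) (8,2) (9,8) (10,6)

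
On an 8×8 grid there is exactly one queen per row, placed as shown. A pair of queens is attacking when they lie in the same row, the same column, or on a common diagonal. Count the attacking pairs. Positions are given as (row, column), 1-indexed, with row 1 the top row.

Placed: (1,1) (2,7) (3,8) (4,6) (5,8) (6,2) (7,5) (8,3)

Same column: (3,8)–(5,8) (column 8).
Same diagonal: (2,7)–(3,8) (|2−3| = |7−8| = 1); (3,8)–(8,3) (|3−8| = |8−3| = 5).
Total attacking pairs: 3.

3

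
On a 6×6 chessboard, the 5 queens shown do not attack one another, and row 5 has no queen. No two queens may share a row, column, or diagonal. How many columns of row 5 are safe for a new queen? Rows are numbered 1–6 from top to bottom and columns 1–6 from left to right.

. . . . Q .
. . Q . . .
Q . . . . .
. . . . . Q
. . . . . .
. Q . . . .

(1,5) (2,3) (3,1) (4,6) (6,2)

1

(1,5) attacks row 5 at column 5 and diagonals 1.
(2,3) attacks row 5 at column 3 and diagonals 6.
(3,1) attacks row 5 at column 1 and diagonals 3.
(4,6) attacks row 5 at column 6 and diagonals 5.
(6,2) attacks row 5 at column 2 and diagonals 1, 3.
Attacked columns: {1, 2, 3, 5, 6}. Safe: {4}.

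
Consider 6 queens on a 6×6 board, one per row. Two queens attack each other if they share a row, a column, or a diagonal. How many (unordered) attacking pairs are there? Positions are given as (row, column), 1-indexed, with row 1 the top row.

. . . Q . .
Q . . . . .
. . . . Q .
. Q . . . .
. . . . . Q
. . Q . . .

0

All columns are distinct and no two queens satisfy |Δrow| = |Δcol|, so no pair attacks.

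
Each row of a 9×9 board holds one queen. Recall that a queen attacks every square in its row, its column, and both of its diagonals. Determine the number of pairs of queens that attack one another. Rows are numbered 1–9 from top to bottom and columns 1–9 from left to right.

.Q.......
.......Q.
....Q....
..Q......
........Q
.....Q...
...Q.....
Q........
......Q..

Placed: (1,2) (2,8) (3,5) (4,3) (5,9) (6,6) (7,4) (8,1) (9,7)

All columns are distinct and no two queens satisfy |Δrow| = |Δcol|, so no pair attacks.

0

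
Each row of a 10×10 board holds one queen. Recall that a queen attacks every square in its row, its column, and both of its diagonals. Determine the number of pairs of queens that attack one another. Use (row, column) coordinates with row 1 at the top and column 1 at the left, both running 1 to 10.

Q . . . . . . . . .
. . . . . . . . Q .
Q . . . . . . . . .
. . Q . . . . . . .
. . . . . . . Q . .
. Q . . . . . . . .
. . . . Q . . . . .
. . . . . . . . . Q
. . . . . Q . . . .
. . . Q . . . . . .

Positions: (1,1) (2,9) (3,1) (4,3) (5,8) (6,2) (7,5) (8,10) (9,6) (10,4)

2

Same column: (1,1)–(3,1) (column 1).
Same diagonal: (3,1)–(7,5) (|3−7| = |1−5| = 4).
Total attacking pairs: 2.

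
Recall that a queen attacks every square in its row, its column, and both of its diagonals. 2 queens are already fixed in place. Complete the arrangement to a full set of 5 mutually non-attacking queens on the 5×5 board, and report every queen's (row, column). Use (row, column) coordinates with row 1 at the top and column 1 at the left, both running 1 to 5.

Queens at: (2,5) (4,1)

Row 1: attacked by (2,5)→{4,5}; (4,1)→{1,4}. Safe: 2, 3. Place at column 2.
Row 3: attacked by (1,2)→{2,4}; (2,5)→{4,5}; (4,1)→{1,2}. Safe: 3. Place at column 3.
Row 5: attacked by (1,2)→{2}; (2,5)→{2,5}; (3,3)→{1,3,5}; (4,1)→{1,2}. Safe: 4. Place at column 4.
Columns [2, 5, 3, 1, 4], r−c [-1, -3, 0, 3, 1], r+c [3, 7, 6, 5, 9] are all distinct, so no two queens attack.

(1,2) (2,5) (3,3) (4,1) (5,4)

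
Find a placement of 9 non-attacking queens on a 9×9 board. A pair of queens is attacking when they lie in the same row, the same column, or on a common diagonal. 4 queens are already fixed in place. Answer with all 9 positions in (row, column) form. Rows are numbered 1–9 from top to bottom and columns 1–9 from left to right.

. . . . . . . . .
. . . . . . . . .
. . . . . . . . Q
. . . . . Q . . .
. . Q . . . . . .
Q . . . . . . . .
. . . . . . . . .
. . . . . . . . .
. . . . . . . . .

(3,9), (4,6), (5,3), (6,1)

(1,8) (2,2) (3,9) (4,6) (5,3) (6,1) (7,4) (8,7) (9,5)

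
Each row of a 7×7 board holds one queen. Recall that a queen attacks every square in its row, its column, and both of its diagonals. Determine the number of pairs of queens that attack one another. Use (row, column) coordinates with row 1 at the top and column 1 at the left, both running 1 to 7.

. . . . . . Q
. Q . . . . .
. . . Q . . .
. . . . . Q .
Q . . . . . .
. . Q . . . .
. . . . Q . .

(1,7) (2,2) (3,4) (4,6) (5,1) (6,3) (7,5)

All columns are distinct and no two queens satisfy |Δrow| = |Δcol|, so no pair attacks.

0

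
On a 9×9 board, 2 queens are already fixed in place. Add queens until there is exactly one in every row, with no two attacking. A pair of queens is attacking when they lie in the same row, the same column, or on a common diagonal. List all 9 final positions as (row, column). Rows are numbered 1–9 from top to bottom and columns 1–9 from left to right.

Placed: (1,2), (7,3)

(1,2) (2,9) (3,6) (4,4) (5,7) (6,1) (7,3) (8,5) (9,8)

Row 2: attacked by (1,2)→{1,2,3}; (7,3)→{3,8}. Safe: 4, 5, 6, 7, 9. Place at column 9.
Row 3: attacked by (1,2)→{2,4}; (2,9)→{8,9}; (7,3)→{3,7}. Safe: 1, 5, 6. Place at column 6.
Row 4: attacked by (1,2)→{2,5}; (2,9)→{7,9}; (3,6)→{5,6,7}; (7,3)→{3,6}. Safe: 1, 4, 8. Place at column 4.
Row 5: attacked by (1,2)→{2,6}; (2,9)→{6,9}; (3,6)→{4,6,8}; (4,4)→{3,4,5}; (7,3)→{1,3,5}. Safe: 7. Place at column 7.
Row 6: attacked by (1,2)→{2,7}; (2,9)→{5,9}; (3,6)→{3,6,9}; (4,4)→{2,4,6}; (5,7)→{6,7,8}; (7,3)→{2,3,4}. Safe: 1. Place at column 1.
Row 8: attacked by (1,2)→{2,9}; (2,9)→{3,9}; (3,6)→{1,6}; (4,4)→{4,8}; (5,7)→{4,7}; (6,1)→{1,3}; (7,3)→{2,3,4}. Safe: 5. Place at column 5.
Row 9: attacked by (1,2)→{2}; (2,9)→{2,9}; (3,6)→{6}; (4,4)→{4,9}; (5,7)→{3,7}; (6,1)→{1,4}; (7,3)→{1,3,5}; (8,5)→{4,5,6}. Safe: 8. Place at column 8.
Columns [2, 9, 6, 4, 7, 1, 3, 5, 8], r−c [-1, -7, -3, 0, -2, 5, 4, 3, 1], r+c [3, 11, 9, 8, 12, 7, 10, 13, 17] are all distinct, so no two queens attack.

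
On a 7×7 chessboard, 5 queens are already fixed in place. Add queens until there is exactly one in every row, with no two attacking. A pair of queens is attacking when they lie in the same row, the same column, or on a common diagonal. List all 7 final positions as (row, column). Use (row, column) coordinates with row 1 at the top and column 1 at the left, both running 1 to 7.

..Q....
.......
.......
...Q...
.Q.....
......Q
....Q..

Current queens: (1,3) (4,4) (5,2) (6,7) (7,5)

(1,3) (2,1) (3,6) (4,4) (5,2) (6,7) (7,5)

Row 2: attacked by (1,3)→{2,3,4}; (4,4)→{2,4,6}; (5,2)→{2,5}; (6,7)→{3,7}; (7,5)→{5}. Safe: 1. Place at column 1.
Row 3: attacked by (1,3)→{1,3,5}; (2,1)→{1,2}; (4,4)→{3,4,5}; (5,2)→{2,4}; (6,7)→{4,7}; (7,5)→{1,5}. Safe: 6. Place at column 6.
Columns [3, 1, 6, 4, 2, 7, 5], r−c [-2, 1, -3, 0, 3, -1, 2], r+c [4, 3, 9, 8, 7, 13, 12] are all distinct, so no two queens attack.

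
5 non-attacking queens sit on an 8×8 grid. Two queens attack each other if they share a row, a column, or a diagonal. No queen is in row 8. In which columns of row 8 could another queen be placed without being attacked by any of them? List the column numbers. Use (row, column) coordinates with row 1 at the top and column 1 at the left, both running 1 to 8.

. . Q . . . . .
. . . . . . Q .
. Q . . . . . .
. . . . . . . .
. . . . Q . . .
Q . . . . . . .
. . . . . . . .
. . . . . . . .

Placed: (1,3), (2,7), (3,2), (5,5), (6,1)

(1,3) attacks row 8 at column 3.
(2,7) attacks row 8 at column 7 and diagonals 1.
(3,2) attacks row 8 at column 2 and diagonals 7.
(5,5) attacks row 8 at column 5 and diagonals 2, 8.
(6,1) attacks row 8 at column 1 and diagonals 3.
Attacked columns: {1, 2, 3, 5, 7, 8}. Safe: {4, 6}.

columns 4, 6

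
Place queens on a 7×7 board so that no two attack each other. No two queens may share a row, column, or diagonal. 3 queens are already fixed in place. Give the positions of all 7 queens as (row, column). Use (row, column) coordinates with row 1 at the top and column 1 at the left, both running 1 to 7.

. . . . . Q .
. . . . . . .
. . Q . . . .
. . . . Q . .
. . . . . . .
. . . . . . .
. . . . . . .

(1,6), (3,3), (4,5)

Row 2: attacked by (1,6)→{5,6,7}; (3,3)→{2,3,4}; (4,5)→{3,5,7}. Safe: 1. Place at column 1.
Row 5: attacked by (1,6)→{2,6}; (2,1)→{1,4}; (3,3)→{1,3,5}; (4,5)→{4,5,6}. Safe: 7. Place at column 7.
Row 6: attacked by (1,6)→{1,6}; (2,1)→{1,5}; (3,3)→{3,6}; (4,5)→{3,5,7}; (5,7)→{6,7}. Safe: 2, 4. Place at column 2.
Row 7: attacked by (1,6)→{6}; (2,1)→{1,6}; (3,3)→{3,7}; (4,5)→{2,5}; (5,7)→{5,7}; (6,2)→{1,2,3}. Safe: 4. Place at column 4.
Columns [6, 1, 3, 5, 7, 2, 4], r−c [-5, 1, 0, -1, -2, 4, 3], r+c [7, 3, 6, 9, 12, 8, 11] are all distinct, so no two queens attack.

(1,6) (2,1) (3,3) (4,5) (5,7) (6,2) (7,4)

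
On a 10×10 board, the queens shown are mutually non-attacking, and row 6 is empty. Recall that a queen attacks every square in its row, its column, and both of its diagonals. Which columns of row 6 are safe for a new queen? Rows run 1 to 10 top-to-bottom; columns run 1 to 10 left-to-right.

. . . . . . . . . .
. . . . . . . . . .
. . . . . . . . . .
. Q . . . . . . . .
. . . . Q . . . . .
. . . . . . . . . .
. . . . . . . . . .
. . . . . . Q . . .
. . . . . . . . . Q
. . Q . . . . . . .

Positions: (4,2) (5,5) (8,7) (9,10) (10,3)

columns 1, 8

(4,2) attacks row 6 at column 2 and diagonals 4.
(5,5) attacks row 6 at column 5 and diagonals 4, 6.
(8,7) attacks row 6 at column 7 and diagonals 5, 9.
(9,10) attacks row 6 at column 10 and diagonals 7.
(10,3) attacks row 6 at column 3 and diagonals 7.
Attacked columns: {2, 3, 4, 5, 6, 7, 9, 10}. Safe: {1, 8}.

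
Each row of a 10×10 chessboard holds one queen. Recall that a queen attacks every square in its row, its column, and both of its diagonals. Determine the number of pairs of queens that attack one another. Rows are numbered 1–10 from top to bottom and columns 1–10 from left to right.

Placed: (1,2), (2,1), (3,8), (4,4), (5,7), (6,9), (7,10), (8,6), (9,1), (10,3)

3

Same column: (2,1)–(9,1) (column 1).
Same diagonal: (1,2)–(2,1) (|1−2| = |2−1| = 1); (6,9)–(7,10) (|6−7| = |9−10| = 1).
Total attacking pairs: 3.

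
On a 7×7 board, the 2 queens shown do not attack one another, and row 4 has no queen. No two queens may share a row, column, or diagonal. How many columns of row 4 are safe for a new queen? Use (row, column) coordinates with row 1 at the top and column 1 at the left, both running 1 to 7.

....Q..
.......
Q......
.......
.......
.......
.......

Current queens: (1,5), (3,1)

4

(1,5) attacks row 4 at column 5 and diagonals 2.
(3,1) attacks row 4 at column 1 and diagonals 2.
Attacked columns: {1, 2, 5}. Safe: {3, 4, 6, 7}.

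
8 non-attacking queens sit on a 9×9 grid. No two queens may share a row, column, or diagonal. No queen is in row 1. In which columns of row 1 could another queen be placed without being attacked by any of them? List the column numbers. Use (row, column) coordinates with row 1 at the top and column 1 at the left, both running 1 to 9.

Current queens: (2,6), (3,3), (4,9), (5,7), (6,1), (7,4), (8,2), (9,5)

(2,6) attacks row 1 at column 6 and diagonals 5, 7.
(3,3) attacks row 1 at column 3 and diagonals 1, 5.
(4,9) attacks row 1 at column 9 and diagonals 6.
(5,7) attacks row 1 at column 7 and diagonals 3.
(6,1) attacks row 1 at column 1 and diagonals 6.
(7,4) attacks row 1 at column 4.
(8,2) attacks row 1 at column 2 and diagonals 9.
(9,5) attacks row 1 at column 5.
Attacked columns: {1, 2, 3, 4, 5, 6, 7, 9}. Safe: {8}.

columns 8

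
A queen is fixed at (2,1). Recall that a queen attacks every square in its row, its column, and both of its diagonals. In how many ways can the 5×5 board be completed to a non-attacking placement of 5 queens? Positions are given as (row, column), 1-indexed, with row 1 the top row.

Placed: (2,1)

Branch on row 1: col 3 → 1; col 4 → 1; col 5 → 0.
Sum: 1 + 1 + 0 = 2.

2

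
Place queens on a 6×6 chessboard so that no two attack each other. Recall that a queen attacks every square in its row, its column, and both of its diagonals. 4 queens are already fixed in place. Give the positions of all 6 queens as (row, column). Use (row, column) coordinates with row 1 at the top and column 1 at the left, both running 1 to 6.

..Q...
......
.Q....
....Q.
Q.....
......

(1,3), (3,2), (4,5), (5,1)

(1,3) (2,6) (3,2) (4,5) (5,1) (6,4)

Row 2: attacked by (1,3)→{2,3,4}; (3,2)→{1,2,3}; (4,5)→{3,5}; (5,1)→{1,4}. Safe: 6. Place at column 6.
Row 6: attacked by (1,3)→{3}; (2,6)→{2,6}; (3,2)→{2,5}; (4,5)→{3,5}; (5,1)→{1,2}. Safe: 4. Place at column 4.
Columns [3, 6, 2, 5, 1, 4], r−c [-2, -4, 1, -1, 4, 2], r+c [4, 8, 5, 9, 6, 10] are all distinct, so no two queens attack.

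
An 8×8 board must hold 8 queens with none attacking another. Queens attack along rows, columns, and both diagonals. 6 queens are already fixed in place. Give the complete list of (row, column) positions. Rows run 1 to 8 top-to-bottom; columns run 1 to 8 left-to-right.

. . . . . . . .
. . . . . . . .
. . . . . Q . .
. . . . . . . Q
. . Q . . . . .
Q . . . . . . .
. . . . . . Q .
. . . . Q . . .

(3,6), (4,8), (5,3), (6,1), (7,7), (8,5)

Row 1: attacked by (3,6)→{4,6,8}; (4,8)→{5,8}; (5,3)→{3,7}; (6,1)→{1,6}; (7,7)→{1,7}; (8,5)→{5}. Safe: 2. Place at column 2.
Row 2: attacked by (1,2)→{1,2,3}; (3,6)→{5,6,7}; (4,8)→{6,8}; (5,3)→{3,6}; (6,1)→{1,5}; (7,7)→{2,7}; (8,5)→{5}. Safe: 4. Place at column 4.
Columns [2, 4, 6, 8, 3, 1, 7, 5], r−c [-1, -2, -3, -4, 2, 5, 0, 3], r+c [3, 6, 9, 12, 8, 7, 14, 13] are all distinct, so no two queens attack.

(1,2) (2,4) (3,6) (4,8) (5,3) (6,1) (7,7) (8,5)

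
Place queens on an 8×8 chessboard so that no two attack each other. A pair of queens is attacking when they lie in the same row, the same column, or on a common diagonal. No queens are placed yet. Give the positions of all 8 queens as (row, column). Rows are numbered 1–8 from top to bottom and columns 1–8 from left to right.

Row 1: Safe: 1, 2, 3, 4, 5, 6, 7, 8. Place at column 7.
Row 2: attacked by (1,7)→{6,7,8}. Safe: 1, 2, 3, 4, 5. Place at column 5.
Row 3: attacked by (1,7)→{5,7}; (2,5)→{4,5,6}. Safe: 1, 2, 3, 8. Place at column 3.
Row 4: attacked by (1,7)→{4,7}; (2,5)→{3,5,7}; (3,3)→{2,3,4}. Safe: 1, 6, 8. Place at column 1.
Row 5: attacked by (1,7)→{3,7}; (2,5)→{2,5,8}; (3,3)→{1,3,5}; (4,1)→{1,2}. Safe: 4, 6. Place at column 6.
Row 6: attacked by (1,7)→{2,7}; (2,5)→{1,5}; (3,3)→{3,6}; (4,1)→{1,3}; (5,6)→{5,6,7}. Safe: 4, 8. Place at column 8.
Row 7: attacked by (1,7)→{1,7}; (2,5)→{5}; (3,3)→{3,7}; (4,1)→{1,4}; (5,6)→{4,6,8}; (6,8)→{7,8}. Safe: 2. Place at column 2.
Row 8: attacked by (1,7)→{7}; (2,5)→{5}; (3,3)→{3,8}; (4,1)→{1,5}; (5,6)→{3,6}; (6,8)→{6,8}; (7,2)→{1,2,3}. Safe: 4. Place at column 4.
Columns [7, 5, 3, 1, 6, 8, 2, 4], r−c [-6, -3, 0, 3, -1, -2, 5, 4], r+c [8, 7, 6, 5, 11, 14, 9, 12] are all distinct, so no two queens attack.

(1,7) (2,5) (3,3) (4,1) (5,6) (6,8) (7,2) (8,4)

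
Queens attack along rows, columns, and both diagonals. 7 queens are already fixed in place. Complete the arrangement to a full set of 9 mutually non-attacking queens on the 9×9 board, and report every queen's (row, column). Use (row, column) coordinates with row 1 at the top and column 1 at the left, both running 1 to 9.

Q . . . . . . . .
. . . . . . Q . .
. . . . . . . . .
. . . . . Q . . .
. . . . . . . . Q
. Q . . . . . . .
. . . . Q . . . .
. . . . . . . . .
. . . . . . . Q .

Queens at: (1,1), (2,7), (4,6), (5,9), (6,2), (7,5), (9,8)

Row 3: attacked by (1,1)→{1,3}; (2,7)→{6,7,8}; (4,6)→{5,6,7}; (5,9)→{7,9}; (6,2)→{2,5}; (7,5)→{1,5,9}; (9,8)→{2,8}. Safe: 4. Place at column 4.
Row 8: attacked by (1,1)→{1,8}; (2,7)→{1,7}; (3,4)→{4,9}; (4,6)→{2,6}; (5,9)→{6,9}; (6,2)→{2,4}; (7,5)→{4,5,6}; (9,8)→{7,8,9}. Safe: 3. Place at column 3.
Columns [1, 7, 4, 6, 9, 2, 5, 3, 8], r−c [0, -5, -1, -2, -4, 4, 2, 5, 1], r+c [2, 9, 7, 10, 14, 8, 12, 11, 17] are all distinct, so no two queens attack.

(1,1) (2,7) (3,4) (4,6) (5,9) (6,2) (7,5) (8,3) (9,8)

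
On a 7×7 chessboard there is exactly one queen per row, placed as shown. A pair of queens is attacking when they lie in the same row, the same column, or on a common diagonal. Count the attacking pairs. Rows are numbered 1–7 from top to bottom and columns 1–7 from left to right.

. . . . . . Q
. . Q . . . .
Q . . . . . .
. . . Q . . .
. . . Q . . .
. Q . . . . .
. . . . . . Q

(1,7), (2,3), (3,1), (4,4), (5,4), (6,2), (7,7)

6

Same column: (1,7)–(7,7) (column 7); (4,4)–(5,4) (column 4).
Same diagonal: (1,7)–(4,4) (|1−4| = |7−4| = 3); (1,7)–(6,2) (|1−6| = |7−2| = 5); (4,4)–(6,2) (|4−6| = |4−2| = 2); (4,4)–(7,7) (|4−7| = |4−7| = 3).
Total attacking pairs: 6.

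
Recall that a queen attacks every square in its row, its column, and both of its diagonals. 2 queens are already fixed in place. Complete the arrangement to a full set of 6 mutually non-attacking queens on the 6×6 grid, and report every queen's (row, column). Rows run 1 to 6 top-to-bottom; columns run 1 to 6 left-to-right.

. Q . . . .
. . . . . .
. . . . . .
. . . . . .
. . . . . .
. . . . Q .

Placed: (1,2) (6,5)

Row 2: attacked by (1,2)→{1,2,3}; (6,5)→{1,5}. Safe: 4, 6. Place at column 4.
Row 3: attacked by (1,2)→{2,4}; (2,4)→{3,4,5}; (6,5)→{2,5}. Safe: 1, 6. Place at column 6.
Row 4: attacked by (1,2)→{2,5}; (2,4)→{2,4,6}; (3,6)→{5,6}; (6,5)→{3,5}. Safe: 1. Place at column 1.
Row 5: attacked by (1,2)→{2,6}; (2,4)→{1,4}; (3,6)→{4,6}; (4,1)→{1,2}; (6,5)→{4,5,6}. Safe: 3. Place at column 3.
Columns [2, 4, 6, 1, 3, 5], r−c [-1, -2, -3, 3, 2, 1], r+c [3, 6, 9, 5, 8, 11] are all distinct, so no two queens attack.

(1,2) (2,4) (3,6) (4,1) (5,3) (6,5)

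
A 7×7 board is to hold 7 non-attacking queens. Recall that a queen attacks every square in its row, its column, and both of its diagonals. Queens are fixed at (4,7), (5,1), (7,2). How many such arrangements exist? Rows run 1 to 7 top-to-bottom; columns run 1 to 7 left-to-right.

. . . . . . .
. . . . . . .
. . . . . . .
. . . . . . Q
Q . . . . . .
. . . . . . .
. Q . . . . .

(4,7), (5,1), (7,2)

Branch on row 1: col 3 → 0; col 6 → 1.
Sum: 0 + 1 = 1.

1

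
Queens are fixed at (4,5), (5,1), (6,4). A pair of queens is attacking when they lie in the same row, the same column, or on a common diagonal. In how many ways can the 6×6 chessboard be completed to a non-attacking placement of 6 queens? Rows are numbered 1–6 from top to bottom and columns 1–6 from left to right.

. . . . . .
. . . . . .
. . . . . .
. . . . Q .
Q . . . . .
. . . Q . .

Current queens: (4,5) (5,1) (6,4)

1

Branch on row 1: col 3 → 1; col 6 → 0.
Sum: 1 + 0 = 1.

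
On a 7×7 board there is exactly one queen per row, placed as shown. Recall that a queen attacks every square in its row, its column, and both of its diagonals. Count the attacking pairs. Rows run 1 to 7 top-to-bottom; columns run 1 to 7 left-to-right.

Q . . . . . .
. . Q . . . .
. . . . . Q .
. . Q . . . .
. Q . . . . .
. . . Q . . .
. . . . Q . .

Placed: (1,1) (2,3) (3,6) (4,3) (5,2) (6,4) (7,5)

Same column: (2,3)–(4,3) (column 3).
Same diagonal: (4,3)–(5,2) (|4−5| = |3−2| = 1); (6,4)–(7,5) (|6−7| = |4−5| = 1).
Total attacking pairs: 3.

3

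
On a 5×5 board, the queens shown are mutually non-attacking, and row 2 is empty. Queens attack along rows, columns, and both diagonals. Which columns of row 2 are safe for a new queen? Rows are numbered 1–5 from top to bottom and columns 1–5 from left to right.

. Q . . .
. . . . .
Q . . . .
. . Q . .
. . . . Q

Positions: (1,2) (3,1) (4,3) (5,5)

columns 4

(1,2) attacks row 2 at column 2 and diagonals 1, 3.
(3,1) attacks row 2 at column 1 and diagonals 2.
(4,3) attacks row 2 at column 3 and diagonals 1, 5.
(5,5) attacks row 2 at column 5 and diagonals 2.
Attacked columns: {1, 2, 3, 5}. Safe: {4}.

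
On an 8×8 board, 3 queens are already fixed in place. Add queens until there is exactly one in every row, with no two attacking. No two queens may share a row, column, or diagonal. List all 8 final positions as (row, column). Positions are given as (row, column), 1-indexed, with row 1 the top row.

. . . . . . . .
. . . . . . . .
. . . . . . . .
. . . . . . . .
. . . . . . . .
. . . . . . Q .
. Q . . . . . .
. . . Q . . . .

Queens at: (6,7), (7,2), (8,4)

Row 1: attacked by (6,7)→{2,7}; (7,2)→{2,8}; (8,4)→{4}. Safe: 1, 3, 5, 6. Place at column 1.
Row 2: attacked by (1,1)→{1,2}; (6,7)→{3,7}; (7,2)→{2,7}; (8,4)→{4}. Safe: 5, 6, 8. Place at column 5.
Row 3: attacked by (1,1)→{1,3}; (2,5)→{4,5,6}; (6,7)→{4,7}; (7,2)→{2,6}; (8,4)→{4}. Safe: 8. Place at column 8.
Row 4: attacked by (1,1)→{1,4}; (2,5)→{3,5,7}; (3,8)→{7,8}; (6,7)→{5,7}; (7,2)→{2,5}; (8,4)→{4,8}. Safe: 6. Place at column 6.
Row 5: attacked by (1,1)→{1,5}; (2,5)→{2,5,8}; (3,8)→{6,8}; (4,6)→{5,6,7}; (6,7)→{6,7,8}; (7,2)→{2,4}; (8,4)→{1,4,7}. Safe: 3. Place at column 3.
Columns [1, 5, 8, 6, 3, 7, 2, 4], r−c [0, -3, -5, -2, 2, -1, 5, 4], r+c [2, 7, 11, 10, 8, 13, 9, 12] are all distinct, so no two queens attack.

(1,1) (2,5) (3,8) (4,6) (5,3) (6,7) (7,2) (8,4)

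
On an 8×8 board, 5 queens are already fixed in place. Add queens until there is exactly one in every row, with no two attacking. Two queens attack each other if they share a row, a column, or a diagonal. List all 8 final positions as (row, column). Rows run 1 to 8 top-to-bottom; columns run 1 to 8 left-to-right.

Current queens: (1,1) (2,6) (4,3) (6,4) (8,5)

(1,1) (2,6) (3,8) (4,3) (5,7) (6,4) (7,2) (8,5)

Row 3: attacked by (1,1)→{1,3}; (2,6)→{5,6,7}; (4,3)→{2,3,4}; (6,4)→{1,4,7}; (8,5)→{5}. Safe: 8. Place at column 8.
Row 5: attacked by (1,1)→{1,5}; (2,6)→{3,6}; (3,8)→{6,8}; (4,3)→{2,3,4}; (6,4)→{3,4,5}; (8,5)→{2,5,8}. Safe: 7. Place at column 7.
Row 7: attacked by (1,1)→{1,7}; (2,6)→{1,6}; (3,8)→{4,8}; (4,3)→{3,6}; (5,7)→{5,7}; (6,4)→{3,4,5}; (8,5)→{4,5,6}. Safe: 2. Place at column 2.
Columns [1, 6, 8, 3, 7, 4, 2, 5], r−c [0, -4, -5, 1, -2, 2, 5, 3], r+c [2, 8, 11, 7, 12, 10, 9, 13] are all distinct, so no two queens attack.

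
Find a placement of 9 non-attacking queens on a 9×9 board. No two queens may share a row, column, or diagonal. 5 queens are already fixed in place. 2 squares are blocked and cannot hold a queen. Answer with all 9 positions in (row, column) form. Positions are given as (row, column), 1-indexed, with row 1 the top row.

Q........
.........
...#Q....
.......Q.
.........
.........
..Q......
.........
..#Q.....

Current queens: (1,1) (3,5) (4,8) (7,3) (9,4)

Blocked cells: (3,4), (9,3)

(1,1) (2,7) (3,5) (4,8) (5,2) (6,9) (7,3) (8,6) (9,4)

Row 2: attacked by (1,1)→{1,2}; (3,5)→{4,5,6}; (4,8)→{6,8}; (7,3)→{3,8}; (9,4)→{4}. Safe: 7, 9. Place at column 7.
Row 5: attacked by (1,1)→{1,5}; (2,7)→{4,7}; (3,5)→{3,5,7}; (4,8)→{7,8,9}; (7,3)→{1,3,5}; (9,4)→{4,8}. Safe: 2, 6. Place at column 2.
Row 6: attacked by (1,1)→{1,6}; (2,7)→{3,7}; (3,5)→{2,5,8}; (4,8)→{6,8}; (5,2)→{1,2,3}; (7,3)→{2,3,4}; (9,4)→{1,4,7}. Safe: 9. Place at column 9.
Row 8: attacked by (1,1)→{1,8}; (2,7)→{1,7}; (3,5)→{5}; (4,8)→{4,8}; (5,2)→{2,5}; (6,9)→{7,9}; (7,3)→{2,3,4}; (9,4)→{3,4,5}. Safe: 6. Place at column 6.
Columns [1, 7, 5, 8, 2, 9, 3, 6, 4], r−c [0, -5, -2, -4, 3, -3, 4, 2, 5], r+c [2, 9, 8, 12, 7, 15, 10, 14, 13] are all distinct, so no two queens attack.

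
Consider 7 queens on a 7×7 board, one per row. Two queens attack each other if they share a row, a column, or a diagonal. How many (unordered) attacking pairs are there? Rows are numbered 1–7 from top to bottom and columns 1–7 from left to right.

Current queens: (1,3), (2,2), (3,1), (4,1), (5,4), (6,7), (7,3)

Same column: (1,3)–(7,3) (column 3); (3,1)–(4,1) (column 1).
Same diagonal: (1,3)–(2,2) (|1−2| = |3−2| = 1); (1,3)–(3,1) (|1−3| = |3−1| = 2); (2,2)–(3,1) (|2−3| = |2−1| = 1).
Total attacking pairs: 5.

5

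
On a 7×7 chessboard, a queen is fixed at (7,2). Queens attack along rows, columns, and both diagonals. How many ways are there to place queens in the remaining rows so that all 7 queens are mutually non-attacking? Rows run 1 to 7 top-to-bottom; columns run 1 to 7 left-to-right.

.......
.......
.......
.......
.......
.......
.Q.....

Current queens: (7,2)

Branch on row 1: col 1 → 0; col 3 → 0; col 4 → 1; col 5 → 1; col 6 → 4; col 7 → 1.
Sum: 0 + 0 + 1 + 1 + 4 + 1 = 7.

7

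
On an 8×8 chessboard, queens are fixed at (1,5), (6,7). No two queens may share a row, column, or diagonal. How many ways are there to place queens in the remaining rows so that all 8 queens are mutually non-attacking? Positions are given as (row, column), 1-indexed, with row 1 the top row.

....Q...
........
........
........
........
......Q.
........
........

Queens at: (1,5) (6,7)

Branch on row 2: col 1 → 2; col 2 → 1; col 8 → 0.
Sum: 2 + 1 + 0 = 3.

3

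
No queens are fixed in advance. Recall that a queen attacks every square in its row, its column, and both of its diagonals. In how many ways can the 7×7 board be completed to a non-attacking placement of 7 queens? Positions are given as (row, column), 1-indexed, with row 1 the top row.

Branch on row 1: col 1 → 4; col 2 → 7; col 3 → 6; col 4 → 6; col 5 → 6; col 6 → 7; col 7 → 4.
Sum: 4 + 7 + 6 + 6 + 6 + 7 + 4 = 40.
(This is the classic 7-queens count.)

40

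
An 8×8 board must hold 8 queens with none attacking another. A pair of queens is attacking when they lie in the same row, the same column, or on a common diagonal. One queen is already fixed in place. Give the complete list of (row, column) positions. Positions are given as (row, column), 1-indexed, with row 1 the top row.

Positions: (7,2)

Row 1: attacked by (7,2)→{2,8}. Safe: 1, 3, 4, 5, 6, 7. Place at column 7.
Row 2: attacked by (1,7)→{6,7,8}; (7,2)→{2,7}. Safe: 1, 3, 4, 5. Place at column 1.
Row 3: attacked by (1,7)→{5,7}; (2,1)→{1,2}; (7,2)→{2,6}. Safe: 3, 4, 8. Place at column 3.
Row 4: attacked by (1,7)→{4,7}; (2,1)→{1,3}; (3,3)→{2,3,4}; (7,2)→{2,5}. Safe: 6, 8. Place at column 8.
Row 5: attacked by (1,7)→{3,7}; (2,1)→{1,4}; (3,3)→{1,3,5}; (4,8)→{7,8}; (7,2)→{2,4}. Safe: 6. Place at column 6.
Row 6: attacked by (1,7)→{2,7}; (2,1)→{1,5}; (3,3)→{3,6}; (4,8)→{6,8}; (5,6)→{5,6,7}; (7,2)→{1,2,3}. Safe: 4. Place at column 4.
Row 8: attacked by (1,7)→{7}; (2,1)→{1,7}; (3,3)→{3,8}; (4,8)→{4,8}; (5,6)→{3,6}; (6,4)→{2,4,6}; (7,2)→{1,2,3}. Safe: 5. Place at column 5.
Columns [7, 1, 3, 8, 6, 4, 2, 5], r−c [-6, 1, 0, -4, -1, 2, 5, 3], r+c [8, 3, 6, 12, 11, 10, 9, 13] are all distinct, so no two queens attack.

(1,7) (2,1) (3,3) (4,8) (5,6) (6,4) (7,2) (8,5)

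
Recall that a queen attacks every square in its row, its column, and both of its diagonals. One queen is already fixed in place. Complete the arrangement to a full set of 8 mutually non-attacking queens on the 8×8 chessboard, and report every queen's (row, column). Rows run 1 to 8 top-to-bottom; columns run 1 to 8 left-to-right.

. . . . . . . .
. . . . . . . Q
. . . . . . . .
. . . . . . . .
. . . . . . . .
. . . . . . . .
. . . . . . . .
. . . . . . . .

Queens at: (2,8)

Row 1: attacked by (2,8)→{7,8}. Safe: 1, 2, 3, 4, 5, 6. Place at column 5.
Row 3: attacked by (1,5)→{3,5,7}; (2,8)→{7,8}. Safe: 1, 2, 4, 6. Place at column 4.
Row 4: attacked by (1,5)→{2,5,8}; (2,8)→{6,8}; (3,4)→{3,4,5}. Safe: 1, 7. Place at column 1.
Row 5: attacked by (1,5)→{1,5}; (2,8)→{5,8}; (3,4)→{2,4,6}; (4,1)→{1,2}. Safe: 3, 7. Place at column 7.
Row 6: attacked by (1,5)→{5}; (2,8)→{4,8}; (3,4)→{1,4,7}; (4,1)→{1,3}; (5,7)→{6,7,8}. Safe: 2. Place at column 2.
Row 7: attacked by (1,5)→{5}; (2,8)→{3,8}; (3,4)→{4,8}; (4,1)→{1,4}; (5,7)→{5,7}; (6,2)→{1,2,3}. Safe: 6. Place at column 6.
Row 8: attacked by (1,5)→{5}; (2,8)→{2,8}; (3,4)→{4}; (4,1)→{1,5}; (5,7)→{4,7}; (6,2)→{2,4}; (7,6)→{5,6,7}. Safe: 3. Place at column 3.
Columns [5, 8, 4, 1, 7, 2, 6, 3], r−c [-4, -6, -1, 3, -2, 4, 1, 5], r+c [6, 10, 7, 5, 12, 8, 13, 11] are all distinct, so no two queens attack.

(1,5) (2,8) (3,4) (4,1) (5,7) (6,2) (7,6) (8,3)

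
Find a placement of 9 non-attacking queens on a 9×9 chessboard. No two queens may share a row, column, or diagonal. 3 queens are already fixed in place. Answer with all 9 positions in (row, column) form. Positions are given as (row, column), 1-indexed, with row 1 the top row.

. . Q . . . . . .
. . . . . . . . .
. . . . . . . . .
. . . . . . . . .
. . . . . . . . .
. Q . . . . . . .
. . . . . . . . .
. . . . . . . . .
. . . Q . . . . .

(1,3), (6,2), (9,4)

Row 2: attacked by (1,3)→{2,3,4}; (6,2)→{2,6}; (9,4)→{4}. Safe: 1, 5, 7, 8, 9. Place at column 1.
Row 3: attacked by (1,3)→{1,3,5}; (2,1)→{1,2}; (6,2)→{2,5}; (9,4)→{4}. Safe: 6, 7, 8, 9. Place at column 9.
Row 4: attacked by (1,3)→{3,6}; (2,1)→{1,3}; (3,9)→{8,9}; (6,2)→{2,4}; (9,4)→{4,9}. Safe: 5, 7. Place at column 7.
Row 5: attacked by (1,3)→{3,7}; (2,1)→{1,4}; (3,9)→{7,9}; (4,7)→{6,7,8}; (6,2)→{1,2,3}; (9,4)→{4,8}. Safe: 5. Place at column 5.
Row 7: attacked by (1,3)→{3,9}; (2,1)→{1,6}; (3,9)→{5,9}; (4,7)→{4,7}; (5,5)→{3,5,7}; (6,2)→{1,2,3}; (9,4)→{2,4,6}. Safe: 8. Place at column 8.
Row 8: attacked by (1,3)→{3}; (2,1)→{1,7}; (3,9)→{4,9}; (4,7)→{3,7}; (5,5)→{2,5,8}; (6,2)→{2,4}; (7,8)→{7,8,9}; (9,4)→{3,4,5}. Safe: 6. Place at column 6.
Columns [3, 1, 9, 7, 5, 2, 8, 6, 4], r−c [-2, 1, -6, -3, 0, 4, -1, 2, 5], r+c [4, 3, 12, 11, 10, 8, 15, 14, 13] are all distinct, so no two queens attack.

(1,3) (2,1) (3,9) (4,7) (5,5) (6,2) (7,8) (8,6) (9,4)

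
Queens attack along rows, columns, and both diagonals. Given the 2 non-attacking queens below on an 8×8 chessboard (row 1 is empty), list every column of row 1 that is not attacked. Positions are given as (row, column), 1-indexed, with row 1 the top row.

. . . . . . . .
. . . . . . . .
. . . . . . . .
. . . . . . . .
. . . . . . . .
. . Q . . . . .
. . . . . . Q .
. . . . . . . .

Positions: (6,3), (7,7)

(6,3) attacks row 1 at column 3 and diagonals 8.
(7,7) attacks row 1 at column 7 and diagonals 1.
Attacked columns: {1, 3, 7, 8}. Safe: {2, 4, 5, 6}.

columns 2, 4, 5, 6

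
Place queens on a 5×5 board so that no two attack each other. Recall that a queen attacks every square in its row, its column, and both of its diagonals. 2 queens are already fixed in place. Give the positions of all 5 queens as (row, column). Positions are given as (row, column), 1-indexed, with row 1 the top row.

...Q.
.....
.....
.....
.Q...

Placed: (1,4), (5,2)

Row 2: attacked by (1,4)→{3,4,5}; (5,2)→{2,5}. Safe: 1. Place at column 1.
Row 3: attacked by (1,4)→{2,4}; (2,1)→{1,2}; (5,2)→{2,4}. Safe: 3, 5. Place at column 3.
Row 4: attacked by (1,4)→{1,4}; (2,1)→{1,3}; (3,3)→{2,3,4}; (5,2)→{1,2,3}. Safe: 5. Place at column 5.
Columns [4, 1, 3, 5, 2], r−c [-3, 1, 0, -1, 3], r+c [5, 3, 6, 9, 7] are all distinct, so no two queens attack.

(1,4) (2,1) (3,3) (4,5) (5,2)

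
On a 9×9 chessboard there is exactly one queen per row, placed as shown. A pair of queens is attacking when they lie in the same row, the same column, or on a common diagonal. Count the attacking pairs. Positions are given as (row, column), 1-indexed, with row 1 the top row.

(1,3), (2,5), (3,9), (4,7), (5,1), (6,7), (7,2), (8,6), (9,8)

Same column: (4,7)–(6,7) (column 7).
Same diagonal: (2,5)–(4,7) (|2−4| = |5−7| = 2).
Total attacking pairs: 2.

2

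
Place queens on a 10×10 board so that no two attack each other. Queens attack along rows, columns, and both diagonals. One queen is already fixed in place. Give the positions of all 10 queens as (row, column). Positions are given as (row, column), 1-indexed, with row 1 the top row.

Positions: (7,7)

Row 1: attacked by (7,7)→{1,7}. Safe: 2, 3, 4, 5, 6, 8, 9, 10. Place at column 6.
Row 2: attacked by (1,6)→{5,6,7}; (7,7)→{2,7}. Safe: 1, 3, 4, 8, 9, 10. Place at column 8.
Row 3: attacked by (1,6)→{4,6,8}; (2,8)→{7,8,9}; (7,7)→{3,7}. Safe: 1, 2, 5, 10. Place at column 5.
Row 4: attacked by (1,6)→{3,6,9}; (2,8)→{6,8,10}; (3,5)→{4,5,6}; (7,7)→{4,7,10}. Safe: 1, 2. Place at column 2.
Row 5: attacked by (1,6)→{2,6,10}; (2,8)→{5,8}; (3,5)→{3,5,7}; (4,2)→{1,2,3}; (7,7)→{5,7,9}. Safe: 4. Place at column 4.
Row 6: attacked by (1,6)→{1,6}; (2,8)→{4,8}; (3,5)→{2,5,8}; (4,2)→{2,4}; (5,4)→{3,4,5}; (7,7)→{6,7,8}. Safe: 9, 10. Place at column 10.
Row 8: attacked by (1,6)→{6}; (2,8)→{2,8}; (3,5)→{5,10}; (4,2)→{2,6}; (5,4)→{1,4,7}; (6,10)→{8,10}; (7,7)→{6,7,8}. Safe: 3, 9. Place at column 9.
Row 9: attacked by (1,6)→{6}; (2,8)→{1,8}; (3,5)→{5}; (4,2)→{2,7}; (5,4)→{4,8}; (6,10)→{7,10}; (7,7)→{5,7,9}; (8,9)→{8,9,10}. Safe: 3. Place at column 3.
Row 10: attacked by (1,6)→{6}; (2,8)→{8}; (3,5)→{5}; (4,2)→{2,8}; (5,4)→{4,9}; (6,10)→{6,10}; (7,7)→{4,7,10}; (8,9)→{7,9}; (9,3)→{2,3,4}. Safe: 1. Place at column 1.
Columns [6, 8, 5, 2, 4, 10, 7, 9, 3, 1], r−c [-5, -6, -2, 2, 1, -4, 0, -1, 6, 9], r+c [7, 10, 8, 6, 9, 16, 14, 17, 12, 11] are all distinct, so no two queens attack.

(1,6) (2,8) (3,5) (4,2) (5,4) (6,10) (7,7) (8,9) (9,3) (10,1)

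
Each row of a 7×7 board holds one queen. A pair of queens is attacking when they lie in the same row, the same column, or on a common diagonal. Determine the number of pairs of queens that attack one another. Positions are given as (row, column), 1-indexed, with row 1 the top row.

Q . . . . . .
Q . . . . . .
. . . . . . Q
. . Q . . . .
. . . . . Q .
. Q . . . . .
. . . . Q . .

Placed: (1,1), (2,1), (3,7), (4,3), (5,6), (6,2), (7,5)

2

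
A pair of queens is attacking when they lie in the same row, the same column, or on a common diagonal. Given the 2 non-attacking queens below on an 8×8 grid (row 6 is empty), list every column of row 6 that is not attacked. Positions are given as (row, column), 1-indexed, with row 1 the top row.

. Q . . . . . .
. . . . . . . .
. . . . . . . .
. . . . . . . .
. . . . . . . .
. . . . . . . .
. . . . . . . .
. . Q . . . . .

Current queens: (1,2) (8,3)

(1,2) attacks row 6 at column 2 and diagonals 7.
(8,3) attacks row 6 at column 3 and diagonals 1, 5.
Attacked columns: {1, 2, 3, 5, 7}. Safe: {4, 6, 8}.

columns 4, 6, 8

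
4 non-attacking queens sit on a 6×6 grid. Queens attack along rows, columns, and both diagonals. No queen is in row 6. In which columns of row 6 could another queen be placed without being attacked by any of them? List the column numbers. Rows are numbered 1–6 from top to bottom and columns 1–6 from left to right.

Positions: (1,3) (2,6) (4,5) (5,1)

columns 4

(1,3) attacks row 6 at column 3.
(2,6) attacks row 6 at column 6 and diagonals 2.
(4,5) attacks row 6 at column 5 and diagonals 3.
(5,1) attacks row 6 at column 1 and diagonals 2.
Attacked columns: {1, 2, 3, 5, 6}. Safe: {4}.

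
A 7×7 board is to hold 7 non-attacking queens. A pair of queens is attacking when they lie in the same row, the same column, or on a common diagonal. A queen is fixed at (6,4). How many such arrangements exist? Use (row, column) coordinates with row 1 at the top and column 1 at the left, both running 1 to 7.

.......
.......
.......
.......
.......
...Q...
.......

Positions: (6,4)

Branch on row 1: col 1 → 1; col 2 → 1; col 3 → 1; col 5 → 1; col 6 → 1; col 7 → 1.
Sum: 1 + 1 + 1 + 1 + 1 + 1 = 6.

6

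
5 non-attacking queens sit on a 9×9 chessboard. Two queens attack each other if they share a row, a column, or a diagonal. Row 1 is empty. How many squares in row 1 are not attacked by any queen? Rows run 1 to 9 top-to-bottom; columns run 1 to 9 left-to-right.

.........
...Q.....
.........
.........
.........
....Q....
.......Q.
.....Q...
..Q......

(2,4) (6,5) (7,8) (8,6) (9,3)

3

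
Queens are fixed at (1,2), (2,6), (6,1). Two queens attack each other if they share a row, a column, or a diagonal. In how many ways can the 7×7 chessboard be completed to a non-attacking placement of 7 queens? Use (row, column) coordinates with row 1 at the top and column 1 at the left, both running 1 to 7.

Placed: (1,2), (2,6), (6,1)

1

Branch on row 3: col 3 → 1.
Sum: 1 = 1.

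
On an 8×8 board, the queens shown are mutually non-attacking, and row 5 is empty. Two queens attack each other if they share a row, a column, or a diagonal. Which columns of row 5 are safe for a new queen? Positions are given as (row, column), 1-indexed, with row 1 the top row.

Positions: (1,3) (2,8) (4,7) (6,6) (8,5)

columns 1, 4

(1,3) attacks row 5 at column 3 and diagonals 7.
(2,8) attacks row 5 at column 8 and diagonals 5.
(4,7) attacks row 5 at column 7 and diagonals 6, 8.
(6,6) attacks row 5 at column 6 and diagonals 5, 7.
(8,5) attacks row 5 at column 5 and diagonals 2, 8.
Attacked columns: {2, 3, 5, 6, 7, 8}. Safe: {1, 4}.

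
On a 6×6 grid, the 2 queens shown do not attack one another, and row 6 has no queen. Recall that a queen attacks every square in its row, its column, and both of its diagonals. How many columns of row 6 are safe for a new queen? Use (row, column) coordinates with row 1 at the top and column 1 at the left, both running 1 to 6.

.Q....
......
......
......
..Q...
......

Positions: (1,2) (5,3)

3

(1,2) attacks row 6 at column 2.
(5,3) attacks row 6 at column 3 and diagonals 2, 4.
Attacked columns: {2, 3, 4}. Safe: {1, 5, 6}.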